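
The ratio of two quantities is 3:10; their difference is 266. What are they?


Let A = 3k, B = 10k.
10k - 3k = 266
7k = 266 → k = 266/7 = 38
A = 3×38 = 114, B = 10×38 = 380
= A = 114, B = 380

A = 114, B = 380


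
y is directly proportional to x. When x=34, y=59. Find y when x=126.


Direct proportion: y/x = constant
k = 59/34 ≈ 1.7353
y₂ = k × 126 = 59 × 126 / 34 = 7434/34
≈ 218.65

218.65


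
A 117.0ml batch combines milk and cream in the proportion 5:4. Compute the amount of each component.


Total parts = 5 + 4 = 9
milk: 117.0 × 5/9 = 65.0ml
cream: 117.0 × 4/9 = 52.0ml
= 65.0ml and 52.0ml

65.0ml and 52.0ml


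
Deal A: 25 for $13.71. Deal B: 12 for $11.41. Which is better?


Deal A: $13.71/25 = $0.5484/unit
Deal B: $11.41/12 = $0.9508/unit
A is cheaper per unit
= Deal A

Deal A


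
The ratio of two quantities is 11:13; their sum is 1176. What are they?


Let A = 11k, B = 13k.
11k + 13k = 1176
24k = 1176 → k = 1176/24 = 49
A = 11×49 = 539, B = 13×49 = 637
= A = 539, B = 637

A = 539, B = 637


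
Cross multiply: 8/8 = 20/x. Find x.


Cross multiply: 8 × x = 8 × 20
8x = 160
x = 160 / 8
= 20.00

20.00


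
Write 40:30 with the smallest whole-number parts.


GCD(40, 30) = 10
40/10 : 30/10
= 4:3

4:3


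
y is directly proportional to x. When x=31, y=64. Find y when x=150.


Direct proportion: y/x = constant
k = 64/31 ≈ 2.0645
y₂ = k × 150 = 64 × 150 / 31 = 9600/31
≈ 309.68

309.68


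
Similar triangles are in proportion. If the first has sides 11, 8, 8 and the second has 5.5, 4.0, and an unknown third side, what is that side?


Scale factor = 5.5/11 = 0.5
Missing side = 8 × 0.5
= 4.0

4.0


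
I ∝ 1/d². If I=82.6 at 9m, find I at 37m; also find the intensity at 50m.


I₁d₁² = I₂d₂²
I at 37m = 82.6 × (9/37)² = 82.6 × 81/1369 = 6690.6/1369 ≈ 4.8872
I at 50m = 82.6 × (9/50)² = 82.6 × 81/2500 = 6690.6/2500 ≈ 2.6762
= 4.8872 and 2.6762

4.8872 and 2.6762


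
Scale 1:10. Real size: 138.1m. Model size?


Model size = real / scale
= 138.1 / 10
= 13.8100 m

13.8100 m


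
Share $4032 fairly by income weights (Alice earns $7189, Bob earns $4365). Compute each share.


Total income = 7189 + 4365 = $11554
Alice: $4032 × 7189/11554 = $2508.75
Bob: $4032 × 4365/11554 = $1523.25
= Alice: $2508.75, Bob: $1523.25

Alice: $2508.75, Bob: $1523.25


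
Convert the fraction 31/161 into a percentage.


Percentage = (part / whole) × 100
= (31 / 161) × 100
≈ 19.25%

19.25%


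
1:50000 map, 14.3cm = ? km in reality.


Real distance = map distance × scale
= 14.3cm × 50000
= 715000 cm = 7150.0 m
= 7.150 km

7.150 km


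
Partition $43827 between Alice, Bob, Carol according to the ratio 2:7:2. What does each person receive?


Total parts = 2 + 7 + 2 = 11
Alice: 43827 × 2/11 = 7968.55
Bob: 43827 × 7/11 = 27889.91
Carol: 43827 × 2/11 = 7968.55
= Alice: $7968.55, Bob: $27889.91, Carol: $7968.55

Alice: $7968.55, Bob: $27889.91, Carol: $7968.55


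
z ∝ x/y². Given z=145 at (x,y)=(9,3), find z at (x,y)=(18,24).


z = k·x/y²
Solve for k using the known point: k = z·y²/x = 145×9/9 = 1305/9 = 145.0000
Now evaluate at x=18, y=24:
z = k × 18 / 576 = (1305 × 18) / (9 × 576) = 23490/5184
≈ 4.5313

4.5313


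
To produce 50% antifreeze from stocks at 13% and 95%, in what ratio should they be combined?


Let x parts of 13% mix with y parts of 95%.
13x + 95y = 50(x + y)
13x + 95y = 50x + 50y
x(13 - 50) = y(50 - 95)
x/y = (95 - 50)/(50 - 13) = 45/37
Simplify: 45:37
= 45:37

45:37


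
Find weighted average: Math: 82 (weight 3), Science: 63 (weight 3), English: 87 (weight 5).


Numerator = 82×3 + 63×3 + 87×5
= 246 + 189 + 435
= 870
Total weight = 11
Weighted avg = 870/11
= 79.09

79.09


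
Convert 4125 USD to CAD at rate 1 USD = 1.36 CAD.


Amount × rate = 4125 × 1.36
= 5610.00 CAD

5610.00 CAD


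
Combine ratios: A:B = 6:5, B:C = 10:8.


Match B: multiply A:B by 10 → 60:50
Multiply B:C by 5 → 50:40
Combined: 60:50:40
GCD = 10
= 6:5:4

6:5:4


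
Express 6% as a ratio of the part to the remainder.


6% means 6 parts out of 100; remainder = 94
Part : remainder = 6:94
GCD = 2
= 3:47

3:47


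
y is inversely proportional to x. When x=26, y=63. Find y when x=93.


Inverse proportion: x × y = constant
k = 26 × 63 = 1638
y₂ = k / 93 = 1638 / 93
= 17.61

17.61


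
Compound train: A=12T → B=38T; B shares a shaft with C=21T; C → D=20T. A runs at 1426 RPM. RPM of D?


Stage 1: RPM_B = RPM_A × t_A/t_B = 1426 × 12/38 = 17112/38 ≈ 450.32
B and C share a shaft → RPM_C = RPM_B
Stage 2: RPM_D = RPM_C × t_C/t_D = RPM_A × (t_A×t_C)/(t_B×t_D)
Overall ratio = (12×21)/(38×20) = 252/760
RPM_D = 1426 × 252/760 = 359352/760
≈ 472.83 RPM

472.83 RPM


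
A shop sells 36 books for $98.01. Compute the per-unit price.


Unit rate = total / quantity
= 98.01 / 36
= $2.72 per unit

$2.72 per unit


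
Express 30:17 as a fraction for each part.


Total parts = 30 + 17 = 47
First part: 30/47 = 30/47
Second part: 17/47 = 17/47
= 30/47 and 17/47

30/47 and 17/47


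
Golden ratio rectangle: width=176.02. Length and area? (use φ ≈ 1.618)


φ = (1 + √5) / 2 ≈ 1.618
Length = width × φ = 176.02 × 1.618 = 284.80036
≈ 284.80
Area = width × length = 176.02 × 284.80036 = 50130.5593672 ≈ 50130.56
= Length: 284.80, Area: 50130.56

Length: 284.80, Area: 50130.56


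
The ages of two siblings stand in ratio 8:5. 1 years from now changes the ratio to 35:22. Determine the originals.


Let A = 8k, B = 5k.
(8k + 1) / (5k + 1) = 35/22
Cross-multiply: 22(8k + 1) = 35(5k + 1)
176k + 22 = 175k + 35
176k - 175k = 35 - 22
1k = 13
k = 13/1 = 13
A = 8×13 = 104, B = 5×13 = 65
= A = 104, B = 65

A = 104, B = 65


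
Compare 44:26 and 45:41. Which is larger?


44/26 = 1.6923
45/41 = 1.0976
1.6923 > 1.0976, so 44:26 is greater
= 44:26

44:26


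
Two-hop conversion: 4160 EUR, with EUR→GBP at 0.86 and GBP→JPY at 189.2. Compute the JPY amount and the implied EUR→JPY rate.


Step 1: 4160 EUR × 0.86 = 3577.60 GBP
Step 2: 3577.60 GBP × 189.2 = 676881.92 JPY
Implied rate EUR→JPY = 0.86 × 189.2 = 162.7120
= 676881.92 JPY; implied rate 162.7120 JPY/EUR

676881.92 JPY; implied rate 162.7120 JPY/EUR


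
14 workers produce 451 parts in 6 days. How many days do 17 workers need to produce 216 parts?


Days ∝ work / workers, so d₂ = d₁ × (m₁/m₂) × (w₂/w₁)
Workers factor (inverse): 14/17 ≈ 0.8235
Work factor (direct): 216/451 ≈ 0.4789
d₂ = 6 × 14/17 × 216/451 = (6 × 14 × 216) / (17 × 451) = 18144/7667
≈ 2.37 days

2.37 days


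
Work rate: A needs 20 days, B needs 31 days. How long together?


Rate of A = 1/20 per day
Rate of B = 1/31 per day
Combined rate = 1/20 + 1/31 = 51/620 ≈ 0.0823 per day
Days = 1 / combined rate = 620/51
≈ 12.16 days

12.16 days


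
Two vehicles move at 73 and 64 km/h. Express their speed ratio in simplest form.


Ratio = 73:64
GCD = 1
Simplified = 73:64
Time ratio (same distance) = 64:73
Speed ratio = 73:64

73:64


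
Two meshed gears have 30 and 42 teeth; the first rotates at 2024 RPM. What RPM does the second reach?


Gear ratio = 30:42 = 5:7
RPM_B = RPM_A × (teeth_A / teeth_B)
= 2024 × (30/42)
= 1445.7 RPM

1445.7 RPM


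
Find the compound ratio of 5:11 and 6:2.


Compound ratio = (5×6) : (11×2)
= 30:22
GCD = 2
= 15:11

15:11


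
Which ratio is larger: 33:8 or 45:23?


33/8 = 4.1250
45/23 = 1.9565
4.1250 > 1.9565, so 33:8 is greater
= 33:8

33:8


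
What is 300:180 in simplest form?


GCD(300, 180) = 60
300/60 : 180/60
= 5:3

5:3


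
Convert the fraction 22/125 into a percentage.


Percentage = (part / whole) × 100
= (22 / 125) × 100
= 17.60%

17.60%


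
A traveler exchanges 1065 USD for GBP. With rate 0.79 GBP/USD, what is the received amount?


Amount × rate = 1065 × 0.79
= 841.35 GBP

841.35 GBP


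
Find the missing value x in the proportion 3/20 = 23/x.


Cross multiply: 3 × x = 20 × 23
3x = 460
x = 460 / 3
= 153.33

153.33


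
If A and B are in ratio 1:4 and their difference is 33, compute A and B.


Let A = 1k, B = 4k.
4k - 1k = 33
3k = 33 → k = 33/3 = 11
A = 1×11 = 11, B = 4×11 = 44
= A = 11, B = 44

A = 11, B = 44


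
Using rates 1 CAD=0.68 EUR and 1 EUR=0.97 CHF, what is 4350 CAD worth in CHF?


Step 1: 4350 CAD × 0.68 = 2958.00 EUR
Step 2: 2958.00 EUR × 0.97 = 2869.26 CHF
Implied rate CAD→CHF = 0.68 × 0.97 = 0.6596
= 2869.26 CHF

2869.26 CHF


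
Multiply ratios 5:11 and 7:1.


Compound ratio = (5×7) : (11×1)
= 35:11
GCD = 1
= 35:11

35:11


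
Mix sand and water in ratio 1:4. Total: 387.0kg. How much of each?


Total parts = 1 + 4 = 5
sand: 387.0 × 1/5 = 77.4kg
water: 387.0 × 4/5 = 309.6kg
= 77.4kg and 309.6kg

77.4kg and 309.6kg


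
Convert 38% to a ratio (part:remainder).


38% means 38 parts out of 100; remainder = 62
Part : remainder = 38:62
GCD = 2
= 19:31

19:31


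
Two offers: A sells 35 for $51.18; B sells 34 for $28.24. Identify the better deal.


Deal A: $51.18/35 = $1.4623/unit
Deal B: $28.24/34 = $0.8306/unit
B is cheaper per unit
= Deal B

Deal B


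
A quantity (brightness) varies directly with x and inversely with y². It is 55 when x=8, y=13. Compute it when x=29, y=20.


z = k·x/y²
Solve for k using the known point: k = z·y²/x = 55×169/8 = 9295/8 = 1161.8750
Now evaluate at x=29, y=20:
z = k × 29 / 400 = (9295 × 29) / (8 × 400) = 269555/3200
≈ 84.2359

84.2359


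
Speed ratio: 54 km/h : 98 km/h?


Ratio = 54:98
GCD = 2
Simplified = 27:49
Time ratio (same distance) = 49:27
Speed ratio = 27:49

27:49


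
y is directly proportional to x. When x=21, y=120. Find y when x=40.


Direct proportion: y/x = constant
k = 120/21 ≈ 5.7143
y₂ = k × 40 = 120 × 40 / 21 = 4800/21
≈ 228.57

228.57


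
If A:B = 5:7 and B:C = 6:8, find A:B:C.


Match B: multiply A:B by 6 → 30:42
Multiply B:C by 7 → 42:56
Combined: 30:42:56
GCD = 2
= 15:21:28

15:21:28


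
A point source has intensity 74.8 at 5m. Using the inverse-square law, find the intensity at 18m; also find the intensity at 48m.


I₁d₁² = I₂d₂²
I at 18m = 74.8 × (5/18)² = 74.8 × 25/324 = 1870/324 ≈ 5.7716
I at 48m = 74.8 × (5/48)² = 74.8 × 25/2304 = 1870/2304 ≈ 0.8116
= 5.7716 and 0.8116

5.7716 and 0.8116


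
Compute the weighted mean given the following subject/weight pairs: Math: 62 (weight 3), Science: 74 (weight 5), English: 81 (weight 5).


Numerator = 62×3 + 74×5 + 81×5
= 186 + 370 + 405
= 961
Total weight = 13
Weighted avg = 961/13
= 73.92

73.92


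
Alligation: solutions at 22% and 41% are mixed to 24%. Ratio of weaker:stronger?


Let x parts of 22% mix with y parts of 41%.
22x + 41y = 24(x + y)
22x + 41y = 24x + 24y
x(22 - 24) = y(24 - 41)
x/y = (41 - 24)/(24 - 22) = 17/2
Simplify: 17:2
= 17:2

17:2


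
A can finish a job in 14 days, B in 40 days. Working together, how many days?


Rate of A = 1/14 per day
Rate of B = 1/40 per day
Combined rate = 1/14 + 1/40 = 54/560 ≈ 0.0964 per day
Days = 1 / combined rate = 560/54
≈ 10.37 days

10.37 days


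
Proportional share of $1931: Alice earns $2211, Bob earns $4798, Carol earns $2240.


Total income = 2211 + 4798 + 2240 = $9249
Alice: $1931 × 2211/9249 = $461.61
Bob: $1931 × 4798/9249 = $1001.72
Carol: $1931 × 2240/9249 = $467.67
= Alice: $461.61, Bob: $1001.72, Carol: $467.67

Alice: $461.61, Bob: $1001.72, Carol: $467.67


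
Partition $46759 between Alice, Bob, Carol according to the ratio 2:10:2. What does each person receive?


Total parts = 2 + 10 + 2 = 14
Alice: 46759 × 2/14 = 6679.86
Bob: 46759 × 10/14 = 33399.29
Carol: 46759 × 2/14 = 6679.86
= Alice: $6679.86, Bob: $33399.29, Carol: $6679.86

Alice: $6679.86, Bob: $33399.29, Carol: $6679.86


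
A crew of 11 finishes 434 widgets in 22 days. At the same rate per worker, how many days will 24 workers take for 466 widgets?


Days ∝ work / workers, so d₂ = d₁ × (m₁/m₂) × (w₂/w₁)
Workers factor (inverse): 11/24 ≈ 0.4583
Work factor (direct): 466/434 ≈ 1.0737
d₂ = 22 × 11/24 × 466/434 = (22 × 11 × 466) / (24 × 434) = 112772/10416
≈ 10.83 days

10.83 days


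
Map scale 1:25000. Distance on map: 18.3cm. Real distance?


Real distance = map distance × scale
= 18.3cm × 25000
= 457500 cm = 4575.0 m
= 4.575 km

4.575 km


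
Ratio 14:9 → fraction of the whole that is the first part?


Total parts = 14 + 9 = 23
First part: 14/23 = 14/23
= 14/23

14/23


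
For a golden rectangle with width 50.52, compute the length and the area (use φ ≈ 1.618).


φ = (1 + √5) / 2 ≈ 1.618
Length = width × φ = 50.52 × 1.618 = 81.74136
≈ 81.74
Area = width × length = 50.52 × 81.74136 = 4129.5735072 ≈ 4129.57
= Length: 81.74, Area: 4129.57

Length: 81.74, Area: 4129.57


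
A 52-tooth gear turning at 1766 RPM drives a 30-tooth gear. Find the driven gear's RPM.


Gear ratio = 52:30 = 26:15
RPM_B = RPM_A × (teeth_A / teeth_B)
= 1766 × (52/30)
= 3061.1 RPM

3061.1 RPM


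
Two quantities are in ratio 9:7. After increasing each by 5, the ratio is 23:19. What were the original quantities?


Let A = 9k, B = 7k.
(9k + 5) / (7k + 5) = 23/19
Cross-multiply: 19(9k + 5) = 23(7k + 5)
171k + 95 = 161k + 115
171k - 161k = 115 - 95
10k = 20
k = 20/10 = 2
A = 9×2 = 18, B = 7×2 = 14
= A = 18, B = 14

A = 18, B = 14


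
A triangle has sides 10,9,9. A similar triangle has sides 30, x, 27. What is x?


Scale factor = 30/10 = 3
Missing side = 9 × 3
= 27.0

27.0


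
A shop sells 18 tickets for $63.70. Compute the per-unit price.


Unit rate = total / quantity
= 63.70 / 18
= $3.54 per unit

$3.54 per unit


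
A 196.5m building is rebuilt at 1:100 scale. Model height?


Model size = real / scale
= 196.5 / 100
= 1.9650 m

1.9650 m


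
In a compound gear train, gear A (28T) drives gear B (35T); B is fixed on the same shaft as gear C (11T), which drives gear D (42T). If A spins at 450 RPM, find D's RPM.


Stage 1: RPM_B = RPM_A × t_A/t_B = 450 × 28/35 = 12600/35 = 360.00
B and C share a shaft → RPM_C = RPM_B
Stage 2: RPM_D = RPM_C × t_C/t_D = RPM_A × (t_A×t_C)/(t_B×t_D)
Overall ratio = (28×11)/(35×42) = 308/1470
RPM_D = 450 × 308/1470 = 138600/1470
≈ 94.29 RPM

94.29 RPM


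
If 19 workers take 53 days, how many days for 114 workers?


Inverse proportion: x × y = constant
k = 19 × 53 = 1007
y₂ = k / 114 = 1007 / 114
= 8.83

8.83


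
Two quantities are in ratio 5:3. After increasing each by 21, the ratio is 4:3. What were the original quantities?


Let A = 5k, B = 3k.
(5k + 21) / (3k + 21) = 4/3
Cross-multiply: 3(5k + 21) = 4(3k + 21)
15k + 63 = 12k + 84
15k - 12k = 84 - 63
3k = 21
k = 21/3 = 7
A = 5×7 = 35, B = 3×7 = 21
= A = 35, B = 21

A = 35, B = 21


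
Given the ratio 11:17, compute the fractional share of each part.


Total parts = 11 + 17 = 28
First part: 11/28 = 11/28
Second part: 17/28 = 17/28
= 11/28 and 17/28

11/28 and 17/28


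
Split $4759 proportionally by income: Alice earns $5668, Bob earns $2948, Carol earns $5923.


Total income = 5668 + 2948 + 5923 = $14539
Alice: $4759 × 5668/14539 = $1855.29
Bob: $4759 × 2948/14539 = $964.96
Carol: $4759 × 5923/14539 = $1938.75
= Alice: $1855.29, Bob: $964.96, Carol: $1938.75

Alice: $1855.29, Bob: $964.96, Carol: $1938.75


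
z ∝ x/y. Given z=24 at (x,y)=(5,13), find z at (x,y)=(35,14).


z = k·x/y
Solve for k using the known point: k = z·y/x = 24×13/5 = 312/5 = 62.4000
Now evaluate at x=35, y=14:
z = k × 35 / 14 = (312 × 35) / (5 × 14) = 10920/70
= 156.0000

156.0000


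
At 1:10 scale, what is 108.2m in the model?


Model size = real / scale
= 108.2 / 10
= 10.8200 m

10.8200 m


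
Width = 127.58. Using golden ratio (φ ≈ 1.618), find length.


φ = (1 + √5) / 2 ≈ 1.618
Length = width × φ = 127.58 × 1.618 = 206.42444
≈ 206.42

206.42


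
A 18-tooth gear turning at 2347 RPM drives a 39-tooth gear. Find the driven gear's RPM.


Gear ratio = 18:39 = 6:13
RPM_B = RPM_A × (teeth_A / teeth_B)
= 2347 × (18/39)
= 1083.2 RPM

1083.2 RPM


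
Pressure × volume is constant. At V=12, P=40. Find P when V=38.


Inverse proportion: x × y = constant
k = 12 × 40 = 480
y₂ = k / 38 = 480 / 38
= 12.63

12.63


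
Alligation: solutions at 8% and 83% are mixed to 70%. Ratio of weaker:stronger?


Let x parts of 8% mix with y parts of 83%.
8x + 83y = 70(x + y)
8x + 83y = 70x + 70y
x(8 - 70) = y(70 - 83)
x/y = (83 - 70)/(70 - 8) = 13/62
Simplify: 13:62
= 13:62

13:62


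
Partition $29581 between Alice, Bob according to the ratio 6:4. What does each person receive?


Total parts = 6 + 4 = 10
Alice: 29581 × 6/10 = 17748.60
Bob: 29581 × 4/10 = 11832.40
= Alice: $17748.60, Bob: $11832.40

Alice: $17748.60, Bob: $11832.40


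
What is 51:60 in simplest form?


GCD(51, 60) = 3
51/3 : 60/3
= 17:20

17:20


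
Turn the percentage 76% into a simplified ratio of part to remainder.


76% means 76 parts out of 100; remainder = 24
Part : remainder = 76:24
GCD = 4
= 19:6

19:6


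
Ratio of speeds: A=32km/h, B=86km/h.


Ratio = 32:86
GCD = 2
Simplified = 16:43
Time ratio (same distance) = 43:16
Speed ratio = 16:43

16:43


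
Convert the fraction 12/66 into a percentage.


Percentage = (part / whole) × 100
= (12 / 66) × 100
≈ 18.18%

18.18%


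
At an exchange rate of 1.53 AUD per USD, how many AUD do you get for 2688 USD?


Amount × rate = 2688 × 1.53
= 4112.64 AUD

4112.64 AUD


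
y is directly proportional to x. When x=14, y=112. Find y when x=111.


Direct proportion: y/x = constant
k = 112/14 = 8.0000
y₂ = k × 111 = 112 × 111 / 14 = 12432/14
= 888.00

888.00


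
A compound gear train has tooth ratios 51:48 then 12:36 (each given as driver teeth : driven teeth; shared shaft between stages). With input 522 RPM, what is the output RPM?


Stage 1: RPM_B = RPM_A × t_A/t_B = 522 × 51/48 = 26622/48 ≈ 554.63
B and C share a shaft → RPM_C = RPM_B
Stage 2: RPM_D = RPM_C × t_C/t_D = RPM_A × (t_A×t_C)/(t_B×t_D)
Overall ratio = (51×12)/(48×36) = 612/1728
RPM_D = 522 × 612/1728 = 319464/1728
≈ 184.88 RPM

184.88 RPM


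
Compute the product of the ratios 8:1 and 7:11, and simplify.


Compound ratio = (8×7) : (1×11)
= 56:11
GCD = 1
= 56:11

56:11


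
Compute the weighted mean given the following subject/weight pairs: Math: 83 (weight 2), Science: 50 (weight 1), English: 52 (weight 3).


Numerator = 83×2 + 50×1 + 52×3
= 166 + 50 + 156
= 372
Total weight = 6
Weighted avg = 372/6
= 62.00

62.00


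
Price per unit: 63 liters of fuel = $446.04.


Unit rate = total / quantity
= 446.04 / 63
= $7.08 per unit

$7.08 per unit


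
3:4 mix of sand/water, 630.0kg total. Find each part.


Total parts = 3 + 4 = 7
sand: 630.0 × 3/7 = 270.0kg
water: 630.0 × 4/7 = 360.0kg
= 270.0kg and 360.0kg

270.0kg and 360.0kg


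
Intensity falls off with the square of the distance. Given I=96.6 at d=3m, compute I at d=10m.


I₁d₁² = I₂d₂²
I₂ = I₁ × (d₁/d₂)²
= 96.6 × (3/10)²
= 96.6 × 9/100
= 869.4/100
= 8.6940

8.6940


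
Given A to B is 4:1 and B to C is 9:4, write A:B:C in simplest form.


Match B: multiply A:B by 9 → 36:9
Multiply B:C by 1 → 9:4
Combined: 36:9:4
GCD = 1
= 36:9:4

36:9:4


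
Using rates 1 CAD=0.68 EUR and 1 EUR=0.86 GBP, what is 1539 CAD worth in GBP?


Step 1: 1539 CAD × 0.68 = 1046.52 EUR
Step 2: 1046.52 EUR × 0.86 = 900.01 GBP
Implied rate CAD→GBP = 0.68 × 0.86 = 0.5848
= 900.01 GBP

900.01 GBP


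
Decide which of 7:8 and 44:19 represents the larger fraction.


7/8 = 0.8750
44/19 = 2.3158
0.8750 < 2.3158, so 7:8 is less
= 44:19

44:19


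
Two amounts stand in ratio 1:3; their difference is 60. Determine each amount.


Let A = 1k, B = 3k.
3k - 1k = 60
2k = 60 → k = 60/2 = 30
A = 1×30 = 30, B = 3×30 = 90
= A = 30, B = 90

A = 30, B = 90


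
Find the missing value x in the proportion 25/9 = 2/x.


Cross multiply: 25 × x = 9 × 2
25x = 18
x = 18 / 25
= 0.72

0.72


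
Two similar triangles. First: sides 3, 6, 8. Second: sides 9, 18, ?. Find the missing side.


Scale factor = 9/3 = 3
Missing side = 8 × 3
= 24.0

24.0


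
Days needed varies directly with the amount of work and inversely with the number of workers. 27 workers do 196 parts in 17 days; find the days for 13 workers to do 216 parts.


Days ∝ work / workers, so d₂ = d₁ × (m₁/m₂) × (w₂/w₁)
Workers factor (inverse): 27/13 ≈ 2.0769
Work factor (direct): 216/196 ≈ 1.1020
d₂ = 17 × 27/13 × 216/196 = (17 × 27 × 216) / (13 × 196) = 99144/2548
≈ 38.91 days

38.91 days


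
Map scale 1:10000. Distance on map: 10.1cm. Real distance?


Real distance = map distance × scale
= 10.1cm × 10000
= 101000 cm = 1010.0 m
= 1.010 km

1.010 km


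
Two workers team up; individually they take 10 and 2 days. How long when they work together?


Rate of A = 1/10 per day
Rate of B = 1/2 per day
Combined rate = 1/10 + 1/2 = 12/20 = 0.6000 per day
Days = 1 / combined rate = 20/12
≈ 1.67 days

1.67 days


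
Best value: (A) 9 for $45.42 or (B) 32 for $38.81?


Deal A: $45.42/9 = $5.0467/unit
Deal B: $38.81/32 = $1.2128/unit
B is cheaper per unit
= Deal B

Deal B


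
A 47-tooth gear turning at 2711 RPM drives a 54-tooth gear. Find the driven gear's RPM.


Gear ratio = 47:54 = 47:54
RPM_B = RPM_A × (teeth_A / teeth_B)
= 2711 × (47/54)
= 2359.6 RPM

2359.6 RPM


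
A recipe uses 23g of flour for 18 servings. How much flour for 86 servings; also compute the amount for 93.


Direct proportion: y/x = constant
k = 23/18 ≈ 1.2778
y at x=86: k × 86 = 23 × 86 / 18 = 1978/18 ≈ 109.89
y at x=93: k × 93 = 23 × 93 / 18 = 2139/18 ≈ 118.83
= 109.89 and 118.83

109.89 and 118.83


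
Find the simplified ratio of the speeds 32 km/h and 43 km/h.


Ratio = 32:43
GCD = 1
Simplified = 32:43
Time ratio (same distance) = 43:32
Speed ratio = 32:43

32:43


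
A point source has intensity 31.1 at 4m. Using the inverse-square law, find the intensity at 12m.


I₁d₁² = I₂d₂²
I₂ = I₁ × (d₁/d₂)²
= 31.1 × (4/12)²
= 31.1 × 16/144
= 497.6/144
≈ 3.4556

3.4556


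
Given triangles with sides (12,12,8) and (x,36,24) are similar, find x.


Scale factor = 36/12 = 3
Missing side = 12 × 3
= 36.0

36.0


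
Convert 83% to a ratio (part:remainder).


83% means 83 parts out of 100; remainder = 17
Part : remainder = 83:17
GCD = 1
= 83:17

83:17


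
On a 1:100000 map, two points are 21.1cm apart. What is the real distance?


Real distance = map distance × scale
= 21.1cm × 100000
= 2110000 cm = 21100.0 m
= 21.100 km

21.100 km


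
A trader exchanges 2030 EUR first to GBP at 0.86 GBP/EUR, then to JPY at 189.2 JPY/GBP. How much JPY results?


Step 1: 2030 EUR × 0.86 = 1745.80 GBP
Step 2: 1745.80 GBP × 189.2 = 330305.36 JPY
Implied rate EUR→JPY = 0.86 × 189.2 = 162.7120
= 330305.36 JPY

330305.36 JPY


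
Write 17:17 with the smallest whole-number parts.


GCD(17, 17) = 17
17/17 : 17/17
= 1:1

1:1


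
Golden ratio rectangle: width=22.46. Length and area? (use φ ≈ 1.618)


φ = (1 + √5) / 2 ≈ 1.618
Length = width × φ = 22.46 × 1.618 = 36.34028
≈ 36.34
Area = width × length = 22.46 × 36.34028 = 816.2026888 ≈ 816.20
= Length: 36.34, Area: 816.20

Length: 36.34, Area: 816.20


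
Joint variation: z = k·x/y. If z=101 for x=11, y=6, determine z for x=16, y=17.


z = k·x/y
Solve for k using the known point: k = z·y/x = 101×6/11 = 606/11 ≈ 55.0909
Now evaluate at x=16, y=17:
z = k × 16 / 17 = (606 × 16) / (11 × 17) = 9696/187
≈ 51.8503

51.8503


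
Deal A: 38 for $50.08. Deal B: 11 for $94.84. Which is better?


Deal A: $50.08/38 = $1.3179/unit
Deal B: $94.84/11 = $8.6218/unit
A is cheaper per unit
= Deal A

Deal A


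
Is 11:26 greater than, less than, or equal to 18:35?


11/26 = 0.4231
18/35 = 0.5143
0.4231 < 0.5143, so 11:26 is less
= less than

less than


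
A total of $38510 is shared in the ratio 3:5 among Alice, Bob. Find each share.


Total parts = 3 + 5 = 8
Alice: 38510 × 3/8 = 14441.25
Bob: 38510 × 5/8 = 24068.75
= Alice: $14441.25, Bob: $24068.75

Alice: $14441.25, Bob: $24068.75


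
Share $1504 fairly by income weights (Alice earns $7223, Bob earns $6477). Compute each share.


Total income = 7223 + 6477 = $13700
Alice: $1504 × 7223/13700 = $792.95
Bob: $1504 × 6477/13700 = $711.05
= Alice: $792.95, Bob: $711.05

Alice: $792.95, Bob: $711.05


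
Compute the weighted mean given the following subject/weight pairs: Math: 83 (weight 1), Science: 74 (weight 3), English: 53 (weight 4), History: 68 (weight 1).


Numerator = 83×1 + 74×3 + 53×4 + 68×1
= 83 + 222 + 212 + 68
= 585
Total weight = 9
Weighted avg = 585/9
= 65.00

65.00


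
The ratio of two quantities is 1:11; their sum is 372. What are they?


Let A = 1k, B = 11k.
1k + 11k = 372
12k = 372 → k = 372/12 = 31
A = 1×31 = 31, B = 11×31 = 341
= A = 31, B = 341

A = 31, B = 341


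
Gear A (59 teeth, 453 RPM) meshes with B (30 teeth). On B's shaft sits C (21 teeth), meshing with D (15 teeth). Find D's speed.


Stage 1: RPM_B = RPM_A × t_A/t_B = 453 × 59/30 = 26727/30 = 890.90
B and C share a shaft → RPM_C = RPM_B
Stage 2: RPM_D = RPM_C × t_C/t_D = RPM_A × (t_A×t_C)/(t_B×t_D)
Overall ratio = (59×21)/(30×15) = 1239/450
RPM_D = 453 × 1239/450 = 561267/450
= 1247.26 RPM

1247.26 RPM


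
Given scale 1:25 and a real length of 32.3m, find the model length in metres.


Model size = real / scale
= 32.3 / 25
= 1.2920 m

1.2920 m


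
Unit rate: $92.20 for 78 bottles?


Unit rate = total / quantity
= 92.20 / 78
= $1.18 per unit

$1.18 per unit


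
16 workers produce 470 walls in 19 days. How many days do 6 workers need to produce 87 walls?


Days ∝ work / workers, so d₂ = d₁ × (m₁/m₂) × (w₂/w₁)
Workers factor (inverse): 16/6 ≈ 2.6667
Work factor (direct): 87/470 ≈ 0.1851
d₂ = 19 × 16/6 × 87/470 = (19 × 16 × 87) / (6 × 470) = 26448/2820
≈ 9.38 days

9.38 days


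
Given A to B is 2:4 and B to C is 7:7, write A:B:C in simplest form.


Match B: multiply A:B by 7 → 14:28
Multiply B:C by 4 → 28:28
Combined: 14:28:28
GCD = 14
= 1:2:2

1:2:2


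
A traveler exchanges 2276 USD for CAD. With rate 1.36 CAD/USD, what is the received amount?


Amount × rate = 2276 × 1.36
= 3095.36 CAD

3095.36 CAD


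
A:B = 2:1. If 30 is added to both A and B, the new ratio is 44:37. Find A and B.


Let A = 2k, B = 1k.
(2k + 30) / (1k + 30) = 44/37
Cross-multiply: 37(2k + 30) = 44(1k + 30)
74k + 1110 = 44k + 1320
74k - 44k = 1320 - 1110
30k = 210
k = 210/30 = 7
A = 2×7 = 14, B = 1×7 = 7
= A = 14, B = 7

A = 14, B = 7


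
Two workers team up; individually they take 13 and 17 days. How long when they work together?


Rate of A = 1/13 per day
Rate of B = 1/17 per day
Combined rate = 1/13 + 1/17 = 30/221 ≈ 0.1357 per day
Days = 1 / combined rate = 221/30
≈ 7.37 days

7.37 days


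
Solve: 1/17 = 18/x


Cross multiply: 1 × x = 17 × 18
1x = 306
x = 306 / 1
= 306.00

306.00


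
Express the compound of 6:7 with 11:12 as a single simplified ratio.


Compound ratio = (6×11) : (7×12)
= 66:84
GCD = 6
= 11:14

11:14


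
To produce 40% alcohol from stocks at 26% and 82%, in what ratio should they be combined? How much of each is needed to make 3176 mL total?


Let x parts of 26% mix with y parts of 82%.
26x + 82y = 40(x + y)
26x + 82y = 40x + 40y
x(26 - 40) = y(40 - 82)
x/y = (82 - 40)/(40 - 26) = 42/14
Simplify: 3:1
Total parts = 4; one part = 3176/4 = 794.00 mL
26% solution: 3×794.00 = 2382.00 mL
82% solution: 1×794.00 = 794.00 mL
= ratio 3:1; 2382.00 mL and 794.00 mL

ratio 3:1; 2382.00 mL and 794.00 mL


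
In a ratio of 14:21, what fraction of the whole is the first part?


Total parts = 14 + 21 = 35
First part: 14/35 = 2/5
= 2/5

2/5


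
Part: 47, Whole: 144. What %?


Percentage = (part / whole) × 100
= (47 / 144) × 100
≈ 32.64%

32.64%


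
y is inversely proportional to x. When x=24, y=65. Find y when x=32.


Inverse proportion: x × y = constant
k = 24 × 65 = 1560
y₂ = k / 32 = 1560 / 32
= 48.75

48.75


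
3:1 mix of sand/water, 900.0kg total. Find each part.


Total parts = 3 + 1 = 4
sand: 900.0 × 3/4 = 675.0kg
water: 900.0 × 1/4 = 225.0kg
= 675.0kg and 225.0kg

675.0kg and 225.0kg


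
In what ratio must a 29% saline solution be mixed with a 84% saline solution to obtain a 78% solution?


Let x parts of 29% mix with y parts of 84%.
29x + 84y = 78(x + y)
29x + 84y = 78x + 78y
x(29 - 78) = y(78 - 84)
x/y = (84 - 78)/(78 - 29) = 6/49
Simplify: 6:49
= 6:49

6:49


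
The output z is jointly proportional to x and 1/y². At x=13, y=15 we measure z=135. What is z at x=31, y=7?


z = k·x/y²
Solve for k using the known point: k = z·y²/x = 135×225/13 = 30375/13 ≈ 2336.5385
Now evaluate at x=31, y=7:
z = k × 31 / 49 = (30375 × 31) / (13 × 49) = 941625/637
≈ 1478.2182

1478.2182


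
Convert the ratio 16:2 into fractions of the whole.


Total parts = 16 + 2 = 18
First part: 16/18 = 8/9
Second part: 2/18 = 1/9
= 8/9 and 1/9

8/9 and 1/9


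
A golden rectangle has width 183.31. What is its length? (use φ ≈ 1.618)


φ = (1 + √5) / 2 ≈ 1.618
Length = width × φ = 183.31 × 1.618 = 296.59558
≈ 296.60

296.60


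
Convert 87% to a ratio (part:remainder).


87% means 87 parts out of 100; remainder = 13
Part : remainder = 87:13
GCD = 1
= 87:13

87:13


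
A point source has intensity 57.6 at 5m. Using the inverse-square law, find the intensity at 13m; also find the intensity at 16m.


I₁d₁² = I₂d₂²
I at 13m = 57.6 × (5/13)² = 57.6 × 25/169 = 1440/169 ≈ 8.5207
I at 16m = 57.6 × (5/16)² = 57.6 × 25/256 = 1440/256 = 5.6250
= 8.5207 and 5.6250

8.5207 and 5.6250


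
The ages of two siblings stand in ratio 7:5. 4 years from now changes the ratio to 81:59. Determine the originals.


Let A = 7k, B = 5k.
(7k + 4) / (5k + 4) = 81/59
Cross-multiply: 59(7k + 4) = 81(5k + 4)
413k + 236 = 405k + 324
413k - 405k = 324 - 236
8k = 88
k = 88/8 = 11
A = 7×11 = 77, B = 5×11 = 55
= A = 77, B = 55

A = 77, B = 55


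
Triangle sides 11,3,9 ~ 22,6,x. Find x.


Scale factor = 22/11 = 2
Missing side = 9 × 2
= 18.0

18.0


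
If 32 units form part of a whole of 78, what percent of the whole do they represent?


Percentage = (part / whole) × 100
= (32 / 78) × 100
≈ 41.03%

41.03%


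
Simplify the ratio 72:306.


GCD(72, 306) = 18
72/18 : 306/18
= 4:17

4:17


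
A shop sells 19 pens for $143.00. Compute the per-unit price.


Unit rate = total / quantity
= 143.00 / 19
= $7.53 per unit

$7.53 per unit


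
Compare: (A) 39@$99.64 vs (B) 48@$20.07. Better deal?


Deal A: $99.64/39 = $2.5549/unit
Deal B: $20.07/48 = $0.4181/unit
B is cheaper per unit
= Deal B

Deal B


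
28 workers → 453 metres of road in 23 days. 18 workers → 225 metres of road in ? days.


Days ∝ work / workers, so d₂ = d₁ × (m₁/m₂) × (w₂/w₁)
Workers factor (inverse): 28/18 ≈ 1.5556
Work factor (direct): 225/453 ≈ 0.4967
d₂ = 23 × 28/18 × 225/453 = (23 × 28 × 225) / (18 × 453) = 144900/8154
≈ 17.77 days

17.77 days


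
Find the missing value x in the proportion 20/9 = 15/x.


Cross multiply: 20 × x = 9 × 15
20x = 135
x = 135 / 20
= 6.75

6.75


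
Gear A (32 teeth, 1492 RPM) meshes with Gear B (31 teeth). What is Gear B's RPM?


Gear ratio = 32:31 = 32:31
RPM_B = RPM_A × (teeth_A / teeth_B)
= 1492 × (32/31)
= 1540.1 RPM

1540.1 RPM


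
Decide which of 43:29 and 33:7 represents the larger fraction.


43/29 = 1.4828
33/7 = 4.7143
1.4828 < 4.7143, so 43:29 is less
= 33:7

33:7


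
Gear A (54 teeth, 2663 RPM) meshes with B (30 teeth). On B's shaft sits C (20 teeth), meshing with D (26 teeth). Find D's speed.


Stage 1: RPM_B = RPM_A × t_A/t_B = 2663 × 54/30 = 143802/30 = 4793.40
B and C share a shaft → RPM_C = RPM_B
Stage 2: RPM_D = RPM_C × t_C/t_D = RPM_A × (t_A×t_C)/(t_B×t_D)
Overall ratio = (54×20)/(30×26) = 1080/780
RPM_D = 2663 × 1080/780 = 2876040/780
≈ 3687.23 RPM

3687.23 RPM


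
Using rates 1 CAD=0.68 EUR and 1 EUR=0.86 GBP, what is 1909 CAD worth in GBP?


Step 1: 1909 CAD × 0.68 = 1298.12 EUR
Step 2: 1298.12 EUR × 0.86 = 1116.38 GBP
Implied rate CAD→GBP = 0.68 × 0.86 = 0.5848
= 1116.38 GBP

1116.38 GBP


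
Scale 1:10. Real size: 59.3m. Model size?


Model size = real / scale
= 59.3 / 10
= 5.9300 m

5.9300 m


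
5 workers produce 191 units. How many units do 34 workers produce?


Direct proportion: y/x = constant
k = 191/5 = 38.2000
y₂ = k × 34 = 191 × 34 / 5 = 6494/5
= 1298.80

1298.80


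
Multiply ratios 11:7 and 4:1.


Compound ratio = (11×4) : (7×1)
= 44:7
GCD = 1
= 44:7

44:7


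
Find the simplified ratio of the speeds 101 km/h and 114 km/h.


Ratio = 101:114
GCD = 1
Simplified = 101:114
Time ratio (same distance) = 114:101
Speed ratio = 101:114

101:114


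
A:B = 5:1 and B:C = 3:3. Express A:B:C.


Match B: multiply A:B by 3 → 15:3
Multiply B:C by 1 → 3:3
Combined: 15:3:3
GCD = 3
= 5:1:1

5:1:1


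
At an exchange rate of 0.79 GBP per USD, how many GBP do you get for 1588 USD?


Amount × rate = 1588 × 0.79
= 1254.52 GBP

1254.52 GBP


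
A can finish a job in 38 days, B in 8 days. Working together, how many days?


Rate of A = 1/38 per day
Rate of B = 1/8 per day
Combined rate = 1/38 + 1/8 = 46/304 ≈ 0.1513 per day
Days = 1 / combined rate = 304/46
≈ 6.61 days

6.61 days


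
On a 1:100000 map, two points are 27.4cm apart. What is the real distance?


Real distance = map distance × scale
= 27.4cm × 100000
= 2740000 cm = 27400.0 m
= 27.400 km

27.400 km


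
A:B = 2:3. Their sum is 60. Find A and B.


Let A = 2k, B = 3k.
2k + 3k = 60
5k = 60 → k = 60/5 = 12
A = 2×12 = 24, B = 3×12 = 36
= A = 24, B = 36

A = 24, B = 36


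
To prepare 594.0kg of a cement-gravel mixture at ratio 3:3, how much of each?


Total parts = 3 + 3 = 6
cement: 594.0 × 3/6 = 297.0kg
gravel: 594.0 × 3/6 = 297.0kg
= 297.0kg and 297.0kg

297.0kg and 297.0kg


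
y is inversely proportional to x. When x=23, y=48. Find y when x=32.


Inverse proportion: x × y = constant
k = 23 × 48 = 1104
y₂ = k / 32 = 1104 / 32
= 34.50

34.50


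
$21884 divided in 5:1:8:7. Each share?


Total parts = 5 + 1 + 8 + 7 = 21
Part 1: 21884 × 5/21 = 5210.48
Part 2: 21884 × 1/21 = 1042.10
Part 3: 21884 × 8/21 = 8336.76
Part 4: 21884 × 7/21 = 7294.67
= Part 1: $5210.48, Part 2: $1042.10, Part 3: $8336.76, Part 4: $7294.67

Part 1: $5210.48, Part 2: $1042.10, Part 3: $8336.76, Part 4: $7294.67


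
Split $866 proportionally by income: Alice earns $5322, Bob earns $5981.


Total income = 5322 + 5981 = $11303
Alice: $866 × 5322/11303 = $407.75
Bob: $866 × 5981/11303 = $458.25
= Alice: $407.75, Bob: $458.25

Alice: $407.75, Bob: $458.25


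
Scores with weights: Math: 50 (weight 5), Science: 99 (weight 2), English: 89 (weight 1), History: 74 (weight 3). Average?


Numerator = 50×5 + 99×2 + 89×1 + 74×3
= 250 + 198 + 89 + 222
= 759
Total weight = 11
Weighted avg = 759/11
= 69.00

69.00


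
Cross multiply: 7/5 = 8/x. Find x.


Cross multiply: 7 × x = 5 × 8
7x = 40
x = 40 / 7
= 5.71

5.71


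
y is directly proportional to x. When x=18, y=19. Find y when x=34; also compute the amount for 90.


Direct proportion: y/x = constant
k = 19/18 ≈ 1.0556
y at x=34: k × 34 = 19 × 34 / 18 = 646/18 ≈ 35.89
y at x=90: k × 90 = 19 × 90 / 18 = 1710/18 = 95.00
= 35.89 and 95.00

35.89 and 95.00


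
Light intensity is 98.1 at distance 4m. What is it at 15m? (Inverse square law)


I₁d₁² = I₂d₂²
I₂ = I₁ × (d₁/d₂)²
= 98.1 × (4/15)²
= 98.1 × 16/225
= 1569.6/225
= 6.9760

6.9760


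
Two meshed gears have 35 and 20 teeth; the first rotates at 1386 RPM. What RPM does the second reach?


Gear ratio = 35:20 = 7:4
RPM_B = RPM_A × (teeth_A / teeth_B)
= 1386 × (35/20)
= 2425.5 RPM

2425.5 RPM


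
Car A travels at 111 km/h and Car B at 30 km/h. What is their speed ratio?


Ratio = 111:30
GCD = 3
Simplified = 37:10
Time ratio (same distance) = 10:37
Speed ratio = 37:10

37:10


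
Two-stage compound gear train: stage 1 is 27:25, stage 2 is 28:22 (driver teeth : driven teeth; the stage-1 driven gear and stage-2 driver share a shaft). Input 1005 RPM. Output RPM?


Stage 1: RPM_B = RPM_A × t_A/t_B = 1005 × 27/25 = 27135/25 = 1085.40
B and C share a shaft → RPM_C = RPM_B
Stage 2: RPM_D = RPM_C × t_C/t_D = RPM_A × (t_A×t_C)/(t_B×t_D)
Overall ratio = (27×28)/(25×22) = 756/550
RPM_D = 1005 × 756/550 = 759780/550
≈ 1381.42 RPM

1381.42 RPM


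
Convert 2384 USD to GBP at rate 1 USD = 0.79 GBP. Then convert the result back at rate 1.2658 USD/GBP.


Amount × rate = 2384 × 0.79 = 1883.36 GBP
Round-trip: 1883.36 × 1.2658 = 2383.96 USD
= 1883.36 GBP, then 2383.96 USD

1883.36 GBP, then 2383.96 USD


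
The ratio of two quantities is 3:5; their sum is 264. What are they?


Let A = 3k, B = 5k.
3k + 5k = 264
8k = 264 → k = 264/8 = 33
A = 3×33 = 99, B = 5×33 = 165
= A = 99, B = 165

A = 99, B = 165


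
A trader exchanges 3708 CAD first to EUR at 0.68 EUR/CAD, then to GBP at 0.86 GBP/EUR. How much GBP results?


Step 1: 3708 CAD × 0.68 = 2521.44 EUR
Step 2: 2521.44 EUR × 0.86 = 2168.44 GBP
Implied rate CAD→GBP = 0.68 × 0.86 = 0.5848
= 2168.44 GBP

2168.44 GBP


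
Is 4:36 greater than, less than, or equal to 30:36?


4/36 = 0.1111
30/36 = 0.8333
0.1111 < 0.8333, so 4:36 is less
= less than

less than


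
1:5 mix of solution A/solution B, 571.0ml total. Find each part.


Total parts = 1 + 5 = 6
solution A: 571.0 × 1/6 = 95.2ml
solution B: 571.0 × 5/6 = 475.8ml
= 95.2ml and 475.8ml

95.2ml and 475.8ml


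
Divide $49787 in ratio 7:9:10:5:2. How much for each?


Total parts = 7 + 9 + 10 + 5 + 2 = 33
Part 1: 49787 × 7/33 = 10560.88
Part 2: 49787 × 9/33 = 13578.27
Part 3: 49787 × 10/33 = 15086.97
Part 4: 49787 × 5/33 = 7543.48
Part 5: 49787 × 2/33 = 3017.39
= Part 1: $10560.88, Part 2: $13578.27, Part 3: $15086.97, Part 4: $7543.48, Part 5: $3017.39

Part 1: $10560.88, Part 2: $13578.27, Part 3: $15086.97, Part 4: $7543.48, Part 5: $3017.39


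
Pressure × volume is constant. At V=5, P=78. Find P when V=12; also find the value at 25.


Inverse proportion: x × y = constant
k = 5 × 78 = 390
At x=12: k/12 = 32.50
At x=25: k/25 = 15.60
= 32.50 and 15.60

32.50 and 15.60


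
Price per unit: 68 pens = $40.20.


Unit rate = total / quantity
= 40.20 / 68
= $0.59 per unit

$0.59 per unit


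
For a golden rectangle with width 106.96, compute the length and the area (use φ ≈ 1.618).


φ = (1 + √5) / 2 ≈ 1.618
Length = width × φ = 106.96 × 1.618 = 173.06128
≈ 173.06
Area = width × length = 106.96 × 173.06128 = 18510.6345088 ≈ 18510.63
= Length: 173.06, Area: 18510.63

Length: 173.06, Area: 18510.63


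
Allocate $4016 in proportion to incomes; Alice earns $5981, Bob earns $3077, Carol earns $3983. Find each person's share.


Total income = 5981 + 3077 + 3983 = $13041
Alice: $4016 × 5981/13041 = $1841.86
Bob: $4016 × 3077/13041 = $947.57
Carol: $4016 × 3983/13041 = $1226.57
= Alice: $1841.86, Bob: $947.57, Carol: $1226.57

Alice: $1841.86, Bob: $947.57, Carol: $1226.57


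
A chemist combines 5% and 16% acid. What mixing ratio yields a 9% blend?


Let x parts of 5% mix with y parts of 16%.
5x + 16y = 9(x + y)
5x + 16y = 9x + 9y
x(5 - 9) = y(9 - 16)
x/y = (16 - 9)/(9 - 5) = 7/4
Simplify: 7:4
= 7:4

7:4
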